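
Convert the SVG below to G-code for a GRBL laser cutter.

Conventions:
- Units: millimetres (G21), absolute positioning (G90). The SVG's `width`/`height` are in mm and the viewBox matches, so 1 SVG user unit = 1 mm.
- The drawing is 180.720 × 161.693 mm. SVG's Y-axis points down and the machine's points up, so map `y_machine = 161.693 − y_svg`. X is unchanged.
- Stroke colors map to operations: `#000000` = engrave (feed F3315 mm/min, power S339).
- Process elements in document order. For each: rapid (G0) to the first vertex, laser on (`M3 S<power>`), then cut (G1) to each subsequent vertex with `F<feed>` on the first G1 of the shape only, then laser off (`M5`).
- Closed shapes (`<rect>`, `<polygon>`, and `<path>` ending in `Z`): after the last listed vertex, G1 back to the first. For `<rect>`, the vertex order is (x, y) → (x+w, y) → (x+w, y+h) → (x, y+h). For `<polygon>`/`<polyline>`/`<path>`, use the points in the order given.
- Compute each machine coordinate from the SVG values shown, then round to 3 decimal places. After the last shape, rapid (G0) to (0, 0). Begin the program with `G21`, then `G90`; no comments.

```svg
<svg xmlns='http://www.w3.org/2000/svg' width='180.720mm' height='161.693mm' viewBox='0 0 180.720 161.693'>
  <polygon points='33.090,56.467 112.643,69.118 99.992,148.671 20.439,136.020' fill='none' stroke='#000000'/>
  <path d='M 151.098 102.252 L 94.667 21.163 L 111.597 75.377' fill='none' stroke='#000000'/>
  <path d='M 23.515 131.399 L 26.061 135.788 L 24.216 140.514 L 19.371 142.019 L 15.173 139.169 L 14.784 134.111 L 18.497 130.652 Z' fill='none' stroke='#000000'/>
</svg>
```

G21
G90
G0 X33.090 Y105.226
M3 S339
G1 X112.643 Y92.575 F3315
G1 X99.992 Y13.022
G1 X20.439 Y25.673
G1 X33.090 Y105.226
M5
G0 X151.098 Y59.441
M3 S339
G1 X94.667 Y140.530 F3315
G1 X111.597 Y86.316
M5
G0 X23.515 Y30.294
M3 S339
G1 X26.061 Y25.905 F3315
G1 X24.216 Y21.179
G1 X19.371 Y19.674
G1 X15.173 Y22.524
G1 X14.784 Y27.582
G1 X18.497 Y31.041
G1 X23.515 Y30.294
M5
G0 X0.000 Y0.000

1 u = 1 mm; y_m = 161.693 − y.

[1] `<polygon>` regular polygon, #000000→engrave S339 F3315: (33.090,105.226) → (112.643,92.575) → (99.992,13.022) → (20.439,25.673) → (33.090,105.226) (closed)

[2] `<path>` open polyline, #000000→engrave S339 F3315: (151.098,59.441) → (94.667,140.530) → (111.597,86.316)

[3] `<path>` regular polygon, #000000→engrave S339 F3315: (23.515,30.294) → (26.061,25.905) → (24.216,21.179) → (19.371,19.674) → (15.173,22.524) → (14.784,27.582) → (18.497,31.041) → (23.515,30.294) (closed)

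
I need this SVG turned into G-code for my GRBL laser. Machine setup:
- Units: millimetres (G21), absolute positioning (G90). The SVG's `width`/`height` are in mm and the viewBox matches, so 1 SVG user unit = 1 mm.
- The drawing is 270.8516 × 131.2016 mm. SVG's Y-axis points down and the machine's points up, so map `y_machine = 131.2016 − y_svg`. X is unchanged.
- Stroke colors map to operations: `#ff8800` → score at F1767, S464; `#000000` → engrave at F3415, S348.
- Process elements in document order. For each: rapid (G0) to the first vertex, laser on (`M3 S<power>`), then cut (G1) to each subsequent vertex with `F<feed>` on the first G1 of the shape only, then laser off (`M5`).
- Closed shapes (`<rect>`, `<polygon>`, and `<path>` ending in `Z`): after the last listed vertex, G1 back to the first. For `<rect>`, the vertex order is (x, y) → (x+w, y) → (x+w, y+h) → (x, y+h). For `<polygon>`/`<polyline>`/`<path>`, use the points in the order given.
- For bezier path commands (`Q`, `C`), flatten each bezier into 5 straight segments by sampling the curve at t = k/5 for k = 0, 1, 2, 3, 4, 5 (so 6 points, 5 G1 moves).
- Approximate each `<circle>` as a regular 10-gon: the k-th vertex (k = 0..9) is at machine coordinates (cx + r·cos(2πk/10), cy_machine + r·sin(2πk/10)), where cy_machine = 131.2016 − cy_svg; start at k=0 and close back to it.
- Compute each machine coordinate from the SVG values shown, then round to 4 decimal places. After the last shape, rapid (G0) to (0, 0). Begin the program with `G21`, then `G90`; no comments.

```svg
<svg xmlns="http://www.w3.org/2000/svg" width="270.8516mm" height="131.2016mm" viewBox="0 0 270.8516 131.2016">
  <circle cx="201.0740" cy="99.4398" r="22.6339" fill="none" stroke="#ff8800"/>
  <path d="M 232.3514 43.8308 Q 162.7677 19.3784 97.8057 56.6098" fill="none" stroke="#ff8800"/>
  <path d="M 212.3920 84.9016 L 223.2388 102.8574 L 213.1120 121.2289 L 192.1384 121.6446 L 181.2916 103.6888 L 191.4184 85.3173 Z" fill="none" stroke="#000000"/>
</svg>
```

Since the viewBox matches the mm dimensions, user units are millimetres directly. The only transform is the Y-flip y_m = 131.2016 − y_svg.

Shape 1 is a circle drawn with `<circle>`. Its stroke #ff8800 means score at S464, F1767. After flipping Y the toolpath is (223.7079,31.7618) → (219.3852,45.0657) → (208.0683,53.2879) → (194.0797,53.2879) → (182.7628,45.0657) → (178.4401,31.7618) → (182.7628,18.4579) → (194.0797,10.2357) → (208.0683,10.2357) → (219.3852,18.4579) → (223.7079,31.7618), returning to the start.

Shape 2 is a quadratic bezier drawn with `<path>`. Its stroke #ff8800 means score at S464, F1767. After flipping Y the toolpath is (232.3514,87.3708) → (204.7028,94.6844) → (177.4239,97.0633) → (150.5148,94.5075) → (123.9754,87.0170) → (97.8057,74.5918).

Shape 3 is a regular polygon drawn with `<path>`. Its stroke #000000 means engrave at S348, F3415. After flipping Y the toolpath is (212.3920,46.3000) → (223.2388,28.3442) → (213.1120,9.9727) → (192.1384,9.5570) → (181.2916,27.5128) → (191.4184,45.8843) → (212.3920,46.3000), returning to the start.

G21
G90
G0 X223.7079 Y31.7618
M3 S464
G1 X219.3852 Y45.0657 F1767
G1 X208.0683 Y53.2879
G1 X194.0797 Y53.2879
G1 X182.7628 Y45.0657
G1 X178.4401 Y31.7618
G1 X182.7628 Y18.4579
G1 X194.0797 Y10.2357
G1 X208.0683 Y10.2357
G1 X219.3852 Y18.4579
G1 X223.7079 Y31.7618
M5
G0 X232.3514 Y87.3708
M3 S464
G1 X204.7028 Y94.6844 F1767
G1 X177.4239 Y97.0633
G1 X150.5148 Y94.5075
G1 X123.9754 Y87.0170
G1 X97.8057 Y74.5918
M5
G0 X212.3920 Y46.3000
M3 S348
G1 X223.2388 Y28.3442 F3415
G1 X213.1120 Y9.9727
G1 X192.1384 Y9.5570
G1 X181.2916 Y27.5128
G1 X191.4184 Y45.8843
G1 X212.3920 Y46.3000
M5
G0 X0.0000 Y0.0000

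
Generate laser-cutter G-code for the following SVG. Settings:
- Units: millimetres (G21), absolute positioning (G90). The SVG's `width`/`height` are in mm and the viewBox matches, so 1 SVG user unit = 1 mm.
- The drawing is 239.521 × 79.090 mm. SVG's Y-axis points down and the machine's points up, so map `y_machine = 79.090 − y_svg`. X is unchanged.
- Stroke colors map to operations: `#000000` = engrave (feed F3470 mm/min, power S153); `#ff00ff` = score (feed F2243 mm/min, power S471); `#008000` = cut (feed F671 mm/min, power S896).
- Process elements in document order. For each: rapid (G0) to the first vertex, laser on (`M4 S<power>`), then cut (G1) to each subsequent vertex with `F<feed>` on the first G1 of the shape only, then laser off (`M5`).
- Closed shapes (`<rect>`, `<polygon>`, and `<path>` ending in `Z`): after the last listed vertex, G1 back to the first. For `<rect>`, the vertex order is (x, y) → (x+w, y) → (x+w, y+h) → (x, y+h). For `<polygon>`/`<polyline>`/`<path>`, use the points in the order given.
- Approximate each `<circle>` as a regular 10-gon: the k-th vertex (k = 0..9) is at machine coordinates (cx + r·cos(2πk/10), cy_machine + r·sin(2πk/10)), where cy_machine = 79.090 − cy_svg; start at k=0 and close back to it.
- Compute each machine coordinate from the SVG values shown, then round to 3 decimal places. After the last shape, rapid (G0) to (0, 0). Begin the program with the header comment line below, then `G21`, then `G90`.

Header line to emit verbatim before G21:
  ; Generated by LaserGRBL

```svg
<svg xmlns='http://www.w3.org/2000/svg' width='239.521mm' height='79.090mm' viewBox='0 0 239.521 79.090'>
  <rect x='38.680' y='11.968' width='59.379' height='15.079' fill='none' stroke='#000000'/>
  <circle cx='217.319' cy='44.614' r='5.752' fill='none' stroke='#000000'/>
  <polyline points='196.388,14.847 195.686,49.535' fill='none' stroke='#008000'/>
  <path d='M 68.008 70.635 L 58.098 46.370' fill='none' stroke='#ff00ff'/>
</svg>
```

Since the viewBox matches the mm dimensions, user units are millimetres directly. The only transform is the Y-flip y_m = 79.090 − y_svg.

Shape 1 is a rectangle drawn with `<rect>`. Its stroke #000000 means engrave at S153, F3470. After flipping Y the toolpath is (38.680,67.122) → (98.059,67.122) → (98.059,52.043) → (38.680,52.043) → (38.680,67.122), returning to the start.

Shape 2 is a circle drawn with `<circle>`. Its stroke #000000 means engrave at S153, F3470. After flipping Y the toolpath is (223.071,34.476) → (221.972,37.857) → (219.096,39.946) → (215.542,39.946) → (212.666,37.857) → (211.567,34.476) → (212.666,31.095) → (215.542,29.006) → (219.096,29.006) → (221.972,31.095) → (223.071,34.476), returning to the start.

Shape 3 is a line segment drawn with `<polyline>`. Its stroke #008000 means cut at S896, F671. After flipping Y the toolpath is (196.388,64.243) → (195.686,29.555).

Shape 4 is a line segment drawn with `<path>`. Its stroke #ff00ff means score at S471, F2243. After flipping Y the toolpath is (68.008,8.455) → (58.098,32.720).

; Generated by LaserGRBL
G21
G90
G0 X38.680 Y67.122
M4 S153
G1 X98.059 Y67.122 F3470
G1 X98.059 Y52.043
G1 X38.680 Y52.043
G1 X38.680 Y67.122
M5
G0 X223.071 Y34.476
M4 S153
G1 X221.972 Y37.857 F3470
G1 X219.096 Y39.946
G1 X215.542 Y39.946
G1 X212.666 Y37.857
G1 X211.567 Y34.476
G1 X212.666 Y31.095
G1 X215.542 Y29.006
G1 X219.096 Y29.006
G1 X221.972 Y31.095
G1 X223.071 Y34.476
M5
G0 X196.388 Y64.243
M4 S896
G1 X195.686 Y29.555 F671
M5
G0 X68.008 Y8.455
M4 S471
G1 X58.098 Y32.720 F2243
M5
G0 X0.000 Y0.000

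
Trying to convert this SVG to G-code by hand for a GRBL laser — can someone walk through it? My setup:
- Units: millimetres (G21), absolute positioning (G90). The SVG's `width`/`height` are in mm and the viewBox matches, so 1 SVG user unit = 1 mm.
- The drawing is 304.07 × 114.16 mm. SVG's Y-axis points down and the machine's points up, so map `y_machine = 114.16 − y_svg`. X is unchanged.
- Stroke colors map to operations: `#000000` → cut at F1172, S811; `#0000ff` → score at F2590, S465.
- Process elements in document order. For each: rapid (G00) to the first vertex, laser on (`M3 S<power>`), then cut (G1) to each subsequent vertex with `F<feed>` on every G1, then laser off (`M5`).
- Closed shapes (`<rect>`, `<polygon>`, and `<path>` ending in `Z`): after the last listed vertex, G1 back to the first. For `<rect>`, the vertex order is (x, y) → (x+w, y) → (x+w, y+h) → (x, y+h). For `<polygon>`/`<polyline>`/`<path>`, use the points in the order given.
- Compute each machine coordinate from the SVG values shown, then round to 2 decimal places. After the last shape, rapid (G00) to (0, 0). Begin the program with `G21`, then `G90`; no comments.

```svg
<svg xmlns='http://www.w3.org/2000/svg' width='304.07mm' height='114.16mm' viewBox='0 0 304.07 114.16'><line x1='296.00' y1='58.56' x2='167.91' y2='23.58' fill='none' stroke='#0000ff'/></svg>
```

1 u = 1 mm; y_m = 114.16 − y.

[1] `<line>` line segment, #0000ff→score S465 F2590: (296.00,55.60) → (167.91,90.58)

G21
G90
G00 X296.00 Y55.60
M3 S465
G1 X167.91 Y90.58 F2590
M5
G00 X0.00 Y0.00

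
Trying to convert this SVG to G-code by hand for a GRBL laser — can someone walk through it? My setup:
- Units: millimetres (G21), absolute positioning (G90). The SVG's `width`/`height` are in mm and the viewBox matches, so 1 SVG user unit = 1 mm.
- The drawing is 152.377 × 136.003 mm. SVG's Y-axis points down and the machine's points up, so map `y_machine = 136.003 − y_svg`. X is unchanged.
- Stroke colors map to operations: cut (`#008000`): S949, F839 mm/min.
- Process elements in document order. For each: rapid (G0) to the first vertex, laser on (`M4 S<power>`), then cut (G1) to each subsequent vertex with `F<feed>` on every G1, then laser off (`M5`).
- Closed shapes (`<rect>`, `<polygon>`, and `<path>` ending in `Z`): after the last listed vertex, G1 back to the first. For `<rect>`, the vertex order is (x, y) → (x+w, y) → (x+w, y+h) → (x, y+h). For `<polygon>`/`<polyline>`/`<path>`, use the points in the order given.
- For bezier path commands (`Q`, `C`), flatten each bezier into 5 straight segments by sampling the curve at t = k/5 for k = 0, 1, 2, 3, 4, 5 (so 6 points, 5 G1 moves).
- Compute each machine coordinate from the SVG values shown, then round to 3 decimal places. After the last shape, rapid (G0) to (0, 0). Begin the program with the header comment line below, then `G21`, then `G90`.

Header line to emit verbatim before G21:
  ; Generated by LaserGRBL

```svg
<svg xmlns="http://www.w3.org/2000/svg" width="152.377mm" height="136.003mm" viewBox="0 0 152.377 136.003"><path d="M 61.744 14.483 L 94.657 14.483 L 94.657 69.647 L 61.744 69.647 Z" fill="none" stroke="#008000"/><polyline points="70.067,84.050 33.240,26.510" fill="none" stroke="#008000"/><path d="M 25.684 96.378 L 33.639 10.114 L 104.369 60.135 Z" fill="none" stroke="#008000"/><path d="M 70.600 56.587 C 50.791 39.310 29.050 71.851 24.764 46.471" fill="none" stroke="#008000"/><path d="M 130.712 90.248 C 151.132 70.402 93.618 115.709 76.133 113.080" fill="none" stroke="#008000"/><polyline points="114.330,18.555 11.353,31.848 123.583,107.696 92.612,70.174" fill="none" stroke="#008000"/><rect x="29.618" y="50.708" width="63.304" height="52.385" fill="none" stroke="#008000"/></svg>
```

; Generated by LaserGRBL
G21
G90
G0 X61.744 Y121.520
M4 S949
G1 X94.657 Y121.520 F839
G1 X94.657 Y66.356 F839
G1 X61.744 Y66.356 F839
G1 X61.744 Y121.520 F839
M5
G0 X70.067 Y51.953
M4 S949
G1 X33.240 Y109.493 F839
M5
G0 X25.684 Y39.625
M4 S949
G1 X33.639 Y125.889 F839
G1 X104.369 Y75.868 F839
G1 X25.684 Y39.625 F839
M5
G0 X70.600 Y79.416
M4 S949
G1 X58.638 Y84.666 F839
G1 X47.143 Y83.131 F839
G1 X37.045 Y79.983 F839
G1 X29.275 Y80.393 F839
G1 X24.764 Y89.532 F839
M5
G0 X130.712 Y45.755
M4 S949
G1 X134.556 Y50.749 F839
G1 X125.357 Y45.534 F839
G1 X108.779 Y35.540 F839
G1 X90.484 Y26.193 F839
G1 X76.133 Y22.923 F839
M5
G0 X114.330 Y117.448
M4 S949
G1 X11.353 Y104.155 F839
G1 X123.583 Y28.307 F839
G1 X92.612 Y65.829 F839
M5
G0 X29.618 Y85.295
M4 S949
G1 X92.922 Y85.295 F839
G1 X92.922 Y32.910 F839
G1 X29.618 Y32.910 F839
G1 X29.618 Y85.295 F839
M5
G0 X0.000 Y0.000

1 u = 1 mm; y_m = 136.003 − y.

[1] `<path>` rectangle, #008000→cut S949 F839: (61.744,121.520) → (94.657,121.520) → (94.657,66.356) → (61.744,66.356) → (61.744,121.520) (closed)

[2] `<polyline>` line segment, #008000→cut S949 F839: (70.067,51.953) → (33.240,109.493)

[3] `<path>` regular polygon, #008000→cut S949 F839: (25.684,39.625) → (33.639,125.889) → (104.369,75.868) → (25.684,39.625) (closed)

[4] `<path>` cubic bezier, #008000→cut S949 F839: (70.600,79.416) → (58.638,84.666) → (47.143,83.131) → (37.045,79.983) → (29.275,80.393) → (24.764,89.532)

[5] `<path>` cubic bezier, #008000→cut S949 F839: (130.712,45.755) → (134.556,50.749) → (125.357,45.534) → (108.779,35.540) → (90.484,26.193) → (76.133,22.923)

[6] `<polyline>` open polyline, #008000→cut S949 F839: (114.330,117.448) → (11.353,104.155) → (123.583,28.307) → (92.612,65.829)

[7] `<rect>` rectangle, #008000→cut S949 F839: (29.618,85.295) → (92.922,85.295) → (92.922,32.910) → (29.618,32.910) → (29.618,85.295) (closed)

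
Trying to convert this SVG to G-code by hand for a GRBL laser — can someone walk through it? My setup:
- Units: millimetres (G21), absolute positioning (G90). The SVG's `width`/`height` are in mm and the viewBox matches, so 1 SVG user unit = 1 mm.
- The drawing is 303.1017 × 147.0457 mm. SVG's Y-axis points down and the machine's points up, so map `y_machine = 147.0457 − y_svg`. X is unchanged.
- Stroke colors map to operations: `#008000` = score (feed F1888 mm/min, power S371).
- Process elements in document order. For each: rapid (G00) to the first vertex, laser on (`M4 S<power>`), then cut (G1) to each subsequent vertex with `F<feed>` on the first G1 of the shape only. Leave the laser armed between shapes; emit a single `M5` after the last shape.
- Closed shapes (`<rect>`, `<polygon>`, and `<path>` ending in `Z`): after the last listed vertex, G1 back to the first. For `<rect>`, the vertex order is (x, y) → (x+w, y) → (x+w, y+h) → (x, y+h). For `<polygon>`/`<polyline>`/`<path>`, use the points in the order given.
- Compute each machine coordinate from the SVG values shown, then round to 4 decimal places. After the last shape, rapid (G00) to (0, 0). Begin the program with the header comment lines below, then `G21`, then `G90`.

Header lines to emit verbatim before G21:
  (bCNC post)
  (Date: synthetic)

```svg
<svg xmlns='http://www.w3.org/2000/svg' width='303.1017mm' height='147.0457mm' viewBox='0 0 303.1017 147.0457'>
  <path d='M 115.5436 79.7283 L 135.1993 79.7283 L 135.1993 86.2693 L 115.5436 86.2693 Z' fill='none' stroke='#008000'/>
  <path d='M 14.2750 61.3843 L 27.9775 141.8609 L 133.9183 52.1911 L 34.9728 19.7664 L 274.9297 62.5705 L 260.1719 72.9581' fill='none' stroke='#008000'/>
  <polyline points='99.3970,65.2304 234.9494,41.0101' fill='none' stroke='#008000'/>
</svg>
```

(bCNC post)
(Date: synthetic)
G21
G90
G00 X115.5436 Y67.3174
M4 S371
G1 X135.1993 Y67.3174 F1888
G1 X135.1993 Y60.7764
G1 X115.5436 Y60.7764
G1 X115.5436 Y67.3174
G00 X14.2750 Y85.6614
M4 S371
G1 X27.9775 Y5.1848 F1888
G1 X133.9183 Y94.8546
G1 X34.9728 Y127.2793
G1 X274.9297 Y84.4752
G1 X260.1719 Y74.0876
G00 X99.3970 Y81.8153
M4 S371
G1 X234.9494 Y106.0356 F1888
M5
G00 X0.0000 Y0.0000

Since the viewBox matches the mm dimensions, user units are millimetres directly. The only transform is the Y-flip y_m = 147.0457 − y_svg.

Shape 1 is a rectangle drawn with `<path>`. Its stroke #008000 means score at S371, F1888. After flipping Y the toolpath is (115.5436,67.3174) → (135.1993,67.3174) → (135.1993,60.7764) → (115.5436,60.7764) → (115.5436,67.3174), returning to the start.

Shape 2 is a open polyline drawn with `<path>`. Its stroke #008000 means score at S371, F1888. After flipping Y the toolpath is (14.2750,85.6614) → (27.9775,5.1848) → (133.9183,94.8546) → (34.9728,127.2793) → (274.9297,84.4752) → (260.1719,74.0876).

Shape 3 is a line segment drawn with `<polyline>`. Its stroke #008000 means score at S371, F1888. After flipping Y the toolpath is (99.3970,81.8153) → (234.9494,106.0356).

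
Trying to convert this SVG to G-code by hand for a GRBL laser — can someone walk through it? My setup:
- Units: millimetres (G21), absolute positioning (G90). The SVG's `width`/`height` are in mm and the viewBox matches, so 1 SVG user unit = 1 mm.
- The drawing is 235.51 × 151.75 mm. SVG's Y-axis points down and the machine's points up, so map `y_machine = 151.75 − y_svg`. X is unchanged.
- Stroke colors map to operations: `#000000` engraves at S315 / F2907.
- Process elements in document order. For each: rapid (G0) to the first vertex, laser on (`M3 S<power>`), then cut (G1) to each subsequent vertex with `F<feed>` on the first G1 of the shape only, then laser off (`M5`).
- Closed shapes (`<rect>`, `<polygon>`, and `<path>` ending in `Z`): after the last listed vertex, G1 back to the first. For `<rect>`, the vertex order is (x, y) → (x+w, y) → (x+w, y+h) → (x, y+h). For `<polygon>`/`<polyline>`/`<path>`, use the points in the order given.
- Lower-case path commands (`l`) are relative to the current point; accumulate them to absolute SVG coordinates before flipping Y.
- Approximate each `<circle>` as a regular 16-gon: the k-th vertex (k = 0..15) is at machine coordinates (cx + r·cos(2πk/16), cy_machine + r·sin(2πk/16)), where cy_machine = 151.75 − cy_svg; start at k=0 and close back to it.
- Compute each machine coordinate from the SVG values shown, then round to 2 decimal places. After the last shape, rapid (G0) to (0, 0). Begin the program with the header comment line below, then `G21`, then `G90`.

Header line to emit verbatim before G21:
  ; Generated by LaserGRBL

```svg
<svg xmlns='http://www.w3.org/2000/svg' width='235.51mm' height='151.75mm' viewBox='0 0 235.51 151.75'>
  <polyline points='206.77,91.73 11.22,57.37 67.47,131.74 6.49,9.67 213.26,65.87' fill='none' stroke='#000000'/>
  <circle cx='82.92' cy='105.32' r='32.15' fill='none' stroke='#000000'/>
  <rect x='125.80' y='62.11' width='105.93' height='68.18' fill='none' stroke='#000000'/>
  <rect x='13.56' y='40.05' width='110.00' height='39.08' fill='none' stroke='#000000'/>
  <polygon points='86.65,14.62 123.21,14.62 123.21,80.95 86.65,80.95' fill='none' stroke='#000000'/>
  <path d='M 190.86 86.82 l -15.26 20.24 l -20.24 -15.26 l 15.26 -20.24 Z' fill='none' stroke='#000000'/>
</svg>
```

1 u = 1 mm; y_m = 151.75 − y.

[1] `<polyline>` open polyline, #000000→engrave S315 F2907: (206.77,60.02) → (11.22,94.38) → (67.47,20.01) → (6.49,142.08) → (213.26,85.88)

[2] `<circle>` circle, #000000→engrave S315 F2907: (115.07,46.43) → (112.62,58.73) → (105.65,69.16) → (95.22,76.13) → (82.92,78.58) → (70.62,76.13) → (60.19,69.16) → (53.22,58.73) → (50.77,46.43) → (53.22,34.13) → (60.19,23.70) → (70.62,16.73) → (82.92,14.28) → (95.22,16.73) → (105.65,23.70) → (112.62,34.13) → (115.07,46.43) (closed)

[3] `<rect>` rectangle, #000000→engrave S315 F2907: (125.80,89.64) → (231.73,89.64) → (231.73,21.46) → (125.80,21.46) → (125.80,89.64) (closed)

[4] `<rect>` rectangle, #000000→engrave S315 F2907: (13.56,111.70) → (123.56,111.70) → (123.56,72.62) → (13.56,72.62) → (13.56,111.70) (closed)

[5] `<polygon>` rectangle, #000000→engrave S315 F2907: (86.65,137.13) → (123.21,137.13) → (123.21,70.80) → (86.65,70.80) → (86.65,137.13) (closed)

[6] `<path>` regular polygon, #000000→engrave S315 F2907: (190.86,64.93) → (175.60,44.69) → (155.36,59.95) → (170.62,80.19) → (190.86,64.93) (closed)

; Generated by LaserGRBL
G21
G90
G0 X206.77 Y60.02
M3 S315
G1 X11.22 Y94.38 F2907
G1 X67.47 Y20.01
G1 X6.49 Y142.08
G1 X213.26 Y85.88
M5
G0 X115.07 Y46.43
M3 S315
G1 X112.62 Y58.73 F2907
G1 X105.65 Y69.16
G1 X95.22 Y76.13
G1 X82.92 Y78.58
G1 X70.62 Y76.13
G1 X60.19 Y69.16
G1 X53.22 Y58.73
G1 X50.77 Y46.43
G1 X53.22 Y34.13
G1 X60.19 Y23.70
G1 X70.62 Y16.73
G1 X82.92 Y14.28
G1 X95.22 Y16.73
G1 X105.65 Y23.70
G1 X112.62 Y34.13
G1 X115.07 Y46.43
M5
G0 X125.80 Y89.64
M3 S315
G1 X231.73 Y89.64 F2907
G1 X231.73 Y21.46
G1 X125.80 Y21.46
G1 X125.80 Y89.64
M5
G0 X13.56 Y111.70
M3 S315
G1 X123.56 Y111.70 F2907
G1 X123.56 Y72.62
G1 X13.56 Y72.62
G1 X13.56 Y111.70
M5
G0 X86.65 Y137.13
M3 S315
G1 X123.21 Y137.13 F2907
G1 X123.21 Y70.80
G1 X86.65 Y70.80
G1 X86.65 Y137.13
M5
G0 X190.86 Y64.93
M3 S315
G1 X175.60 Y44.69 F2907
G1 X155.36 Y59.95
G1 X170.62 Y80.19
G1 X190.86 Y64.93
M5
G0 X0.00 Y0.00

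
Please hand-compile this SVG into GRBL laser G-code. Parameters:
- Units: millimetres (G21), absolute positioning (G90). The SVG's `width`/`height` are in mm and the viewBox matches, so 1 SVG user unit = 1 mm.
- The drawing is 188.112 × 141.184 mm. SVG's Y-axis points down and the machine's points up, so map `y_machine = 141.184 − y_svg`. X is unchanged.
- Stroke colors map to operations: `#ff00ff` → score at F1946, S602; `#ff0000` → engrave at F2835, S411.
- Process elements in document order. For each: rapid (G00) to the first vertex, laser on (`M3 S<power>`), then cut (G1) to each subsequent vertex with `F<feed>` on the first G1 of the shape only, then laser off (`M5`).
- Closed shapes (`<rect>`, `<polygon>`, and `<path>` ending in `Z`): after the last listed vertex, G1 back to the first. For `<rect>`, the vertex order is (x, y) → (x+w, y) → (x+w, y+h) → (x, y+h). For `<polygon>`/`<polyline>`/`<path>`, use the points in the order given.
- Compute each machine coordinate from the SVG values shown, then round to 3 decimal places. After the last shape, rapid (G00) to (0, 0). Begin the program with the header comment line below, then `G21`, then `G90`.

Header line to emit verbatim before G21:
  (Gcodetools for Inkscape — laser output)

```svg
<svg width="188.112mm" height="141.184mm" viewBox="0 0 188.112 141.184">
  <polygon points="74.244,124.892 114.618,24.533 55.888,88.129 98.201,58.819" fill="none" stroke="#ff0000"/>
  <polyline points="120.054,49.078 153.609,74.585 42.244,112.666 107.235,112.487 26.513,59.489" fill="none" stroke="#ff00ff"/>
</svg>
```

(Gcodetools for Inkscape — laser output)
G21
G90
G00 X74.244 Y16.292
M3 S411
G1 X114.618 Y116.651 F2835
G1 X55.888 Y53.055
G1 X98.201 Y82.365
G1 X74.244 Y16.292
M5
G00 X120.054 Y92.106
M3 S602
G1 X153.609 Y66.599 F1946
G1 X42.244 Y28.518
G1 X107.235 Y28.697
G1 X26.513 Y81.695
M5
G00 X0.000 Y0.000

viewBox `0 0 188.112 141.184` with mm width/height → 1 unit = 1 mm. Flip: y_m = 141.184 − y_svg.

**Shape 1** — `<polygon>` closed polygon, stroke `#ff0000` → engrave (S411, F2835). Machine vertices: (74.244,16.292) → (114.618,116.651) → (55.888,53.055) → (98.201,82.365) → (74.244,16.292). Closed: final G1 returns to the first vertex.

**Shape 2** — `<polyline>` open polyline, stroke `#ff00ff` → score (S602, F1946). Machine vertices: (120.054,92.106) → (153.609,66.599) → (42.244,28.518) → (107.235,28.697) → (26.513,81.695). Open path.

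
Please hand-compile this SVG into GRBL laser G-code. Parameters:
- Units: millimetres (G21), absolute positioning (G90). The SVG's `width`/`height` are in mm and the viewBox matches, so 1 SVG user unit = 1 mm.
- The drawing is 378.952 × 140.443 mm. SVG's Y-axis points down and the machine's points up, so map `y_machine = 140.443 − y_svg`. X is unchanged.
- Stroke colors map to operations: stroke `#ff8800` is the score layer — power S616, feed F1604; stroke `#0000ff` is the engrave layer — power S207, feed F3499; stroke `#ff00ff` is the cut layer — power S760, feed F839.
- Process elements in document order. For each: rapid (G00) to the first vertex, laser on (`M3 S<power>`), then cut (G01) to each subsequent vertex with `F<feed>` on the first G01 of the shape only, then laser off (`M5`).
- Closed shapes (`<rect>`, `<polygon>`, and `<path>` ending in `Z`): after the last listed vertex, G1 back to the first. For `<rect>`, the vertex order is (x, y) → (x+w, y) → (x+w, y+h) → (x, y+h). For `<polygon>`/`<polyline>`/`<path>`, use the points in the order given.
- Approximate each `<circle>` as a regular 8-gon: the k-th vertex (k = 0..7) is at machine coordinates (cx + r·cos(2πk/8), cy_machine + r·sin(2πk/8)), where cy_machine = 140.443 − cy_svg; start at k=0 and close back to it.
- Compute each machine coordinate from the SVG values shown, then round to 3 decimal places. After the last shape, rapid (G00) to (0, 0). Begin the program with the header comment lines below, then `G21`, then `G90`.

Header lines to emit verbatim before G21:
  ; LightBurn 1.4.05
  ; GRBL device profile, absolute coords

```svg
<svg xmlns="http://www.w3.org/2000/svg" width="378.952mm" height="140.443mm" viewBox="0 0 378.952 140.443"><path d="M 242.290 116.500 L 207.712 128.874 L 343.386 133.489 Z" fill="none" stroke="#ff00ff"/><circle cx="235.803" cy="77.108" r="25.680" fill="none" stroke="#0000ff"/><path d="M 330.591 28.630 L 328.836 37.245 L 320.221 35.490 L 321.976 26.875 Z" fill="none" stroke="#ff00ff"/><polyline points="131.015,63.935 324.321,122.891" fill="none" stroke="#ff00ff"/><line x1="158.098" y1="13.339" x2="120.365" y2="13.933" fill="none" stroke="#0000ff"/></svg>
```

; LightBurn 1.4.05
; GRBL device profile, absolute coords
G21
G90
G00 X242.290 Y23.943
M3 S760
G01 X207.712 Y11.569 F839
G01 X343.386 Y6.954
G01 X242.290 Y23.943
M5
G00 X261.483 Y63.335
M3 S207
G01 X253.962 Y81.494 F3499
G01 X235.803 Y89.015
G01 X217.644 Y81.494
G01 X210.123 Y63.335
G01 X217.644 Y45.176
G01 X235.803 Y37.655
G01 X253.962 Y45.176
G01 X261.483 Y63.335
M5
G00 X330.591 Y111.813
M3 S760
G01 X328.836 Y103.198 F839
G01 X320.221 Y104.953
G01 X321.976 Y113.568
G01 X330.591 Y111.813
M5
G00 X131.015 Y76.508
M3 S760
G01 X324.321 Y17.552 F839
M5
G00 X158.098 Y127.104
M3 S207
G01 X120.365 Y126.510 F3499
M5
G00 X0.000 Y0.000

1 u = 1 mm; y_m = 140.443 − y.

[1] `<path>` closed polygon, #ff00ff→cut S760 F839: (242.290,23.943) → (207.712,11.569) → (343.386,6.954) → (242.290,23.943) (closed)

[2] `<circle>` circle, #0000ff→engrave S207 F3499: (261.483,63.335) → (253.962,81.494) → (235.803,89.015) → (217.644,81.494) → (210.123,63.335) → (217.644,45.176) → (235.803,37.655) → (253.962,45.176) → (261.483,63.335) (closed)

[3] `<path>` regular polygon, #ff00ff→cut S760 F839: (330.591,111.813) → (328.836,103.198) → (320.221,104.953) → (321.976,113.568) → (330.591,111.813) (closed)

[4] `<polyline>` line segment, #ff00ff→cut S760 F839: (131.015,76.508) → (324.321,17.552)

[5] `<line>` line segment, #0000ff→engrave S207 F3499: (158.098,127.104) → (120.365,126.510)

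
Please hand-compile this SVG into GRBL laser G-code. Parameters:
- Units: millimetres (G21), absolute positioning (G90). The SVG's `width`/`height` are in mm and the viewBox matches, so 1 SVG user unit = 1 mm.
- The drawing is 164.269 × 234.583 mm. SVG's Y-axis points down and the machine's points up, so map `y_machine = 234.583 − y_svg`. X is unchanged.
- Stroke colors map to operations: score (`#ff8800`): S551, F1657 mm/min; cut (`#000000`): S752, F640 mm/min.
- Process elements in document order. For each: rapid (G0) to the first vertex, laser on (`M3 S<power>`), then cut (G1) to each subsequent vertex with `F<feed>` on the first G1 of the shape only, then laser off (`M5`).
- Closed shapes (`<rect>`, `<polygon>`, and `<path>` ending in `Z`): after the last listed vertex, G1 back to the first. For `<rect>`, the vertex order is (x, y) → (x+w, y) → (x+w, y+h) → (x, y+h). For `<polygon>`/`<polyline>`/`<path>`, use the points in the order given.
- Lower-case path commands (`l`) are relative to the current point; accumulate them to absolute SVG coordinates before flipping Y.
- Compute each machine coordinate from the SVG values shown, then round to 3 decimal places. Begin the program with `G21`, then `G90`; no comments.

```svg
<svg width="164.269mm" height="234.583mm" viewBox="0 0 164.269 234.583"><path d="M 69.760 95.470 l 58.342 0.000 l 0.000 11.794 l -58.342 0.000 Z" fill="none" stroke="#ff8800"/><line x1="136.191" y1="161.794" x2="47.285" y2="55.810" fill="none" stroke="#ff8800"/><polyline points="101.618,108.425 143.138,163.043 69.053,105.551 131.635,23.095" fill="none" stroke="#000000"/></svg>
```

G21
G90
G0 X69.760 Y139.113
M3 S551
G1 X128.102 Y139.113 F1657
G1 X128.102 Y127.319
G1 X69.760 Y127.319
G1 X69.760 Y139.113
M5
G0 X136.191 Y72.789
M3 S551
G1 X47.285 Y178.773 F1657
M5
G0 X101.618 Y126.158
M3 S752
G1 X143.138 Y71.540 F640
G1 X69.053 Y129.032
G1 X131.635 Y211.488
M5

Since the viewBox matches the mm dimensions, user units are millimetres directly. The only transform is the Y-flip y_m = 234.583 − y_svg.

Shape 1 is a rectangle drawn with `<path>`. Its stroke #ff8800 means score at S551, F1657. After flipping Y the toolpath is (69.760,139.113) → (128.102,139.113) → (128.102,127.319) → (69.760,127.319) → (69.760,139.113), returning to the start.

Shape 2 is a line segment drawn with `<line>`. Its stroke #ff8800 means score at S551, F1657. After flipping Y the toolpath is (136.191,72.789) → (47.285,178.773).

Shape 3 is a open polyline drawn with `<polyline>`. Its stroke #000000 means cut at S752, F640. After flipping Y the toolpath is (101.618,126.158) → (143.138,71.540) → (69.053,129.032) → (131.635,211.488).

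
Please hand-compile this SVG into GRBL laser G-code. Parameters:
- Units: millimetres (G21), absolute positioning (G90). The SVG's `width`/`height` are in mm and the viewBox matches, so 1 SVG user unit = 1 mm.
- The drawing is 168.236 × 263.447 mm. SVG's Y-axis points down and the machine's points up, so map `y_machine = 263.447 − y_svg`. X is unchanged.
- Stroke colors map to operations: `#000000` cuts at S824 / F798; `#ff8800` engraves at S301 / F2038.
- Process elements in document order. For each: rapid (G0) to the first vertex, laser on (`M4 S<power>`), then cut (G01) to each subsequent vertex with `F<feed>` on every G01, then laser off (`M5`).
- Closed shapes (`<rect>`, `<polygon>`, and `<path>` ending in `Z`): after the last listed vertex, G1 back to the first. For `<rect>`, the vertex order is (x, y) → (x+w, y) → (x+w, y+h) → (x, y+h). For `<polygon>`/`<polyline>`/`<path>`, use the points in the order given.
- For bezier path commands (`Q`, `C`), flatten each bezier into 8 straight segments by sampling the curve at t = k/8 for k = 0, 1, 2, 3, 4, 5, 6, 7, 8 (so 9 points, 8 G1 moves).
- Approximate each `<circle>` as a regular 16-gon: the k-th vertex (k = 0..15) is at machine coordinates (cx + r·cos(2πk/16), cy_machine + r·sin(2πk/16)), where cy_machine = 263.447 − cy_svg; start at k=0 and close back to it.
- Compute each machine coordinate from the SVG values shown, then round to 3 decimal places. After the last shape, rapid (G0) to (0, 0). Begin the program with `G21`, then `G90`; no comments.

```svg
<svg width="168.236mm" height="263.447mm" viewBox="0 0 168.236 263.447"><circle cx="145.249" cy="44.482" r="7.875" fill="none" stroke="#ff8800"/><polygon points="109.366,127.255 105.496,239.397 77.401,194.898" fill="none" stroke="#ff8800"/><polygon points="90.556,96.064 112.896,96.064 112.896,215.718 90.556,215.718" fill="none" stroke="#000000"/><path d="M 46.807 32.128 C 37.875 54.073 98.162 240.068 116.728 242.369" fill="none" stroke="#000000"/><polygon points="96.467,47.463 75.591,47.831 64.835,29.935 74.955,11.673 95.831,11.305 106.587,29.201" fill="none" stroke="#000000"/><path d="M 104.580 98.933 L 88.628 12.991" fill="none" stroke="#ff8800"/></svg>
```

G21
G90
G0 X153.124 Y218.965
M4 S301
G01 X152.525 Y221.979 F2038
G01 X150.817 Y224.533 F2038
G01 X148.263 Y226.241 F2038
G01 X145.249 Y226.840 F2038
G01 X142.235 Y226.241 F2038
G01 X139.681 Y224.533 F2038
G01 X137.973 Y221.979 F2038
G01 X137.374 Y218.965 F2038
G01 X137.973 Y215.951 F2038
G01 X139.681 Y213.397 F2038
G01 X142.235 Y211.689 F2038
G01 X145.249 Y211.090 F2038
G01 X148.263 Y211.689 F2038
G01 X150.817 Y213.397 F2038
G01 X152.525 Y215.951 F2038
G01 X153.124 Y218.965 F2038
M5
G0 X109.366 Y136.192
M4 S301
G01 X105.496 Y24.050 F2038
G01 X77.401 Y68.549 F2038
G01 X109.366 Y136.192 F2038
M5
G0 X90.556 Y167.383
M4 S824
G01 X112.896 Y167.383 F798
G01 X112.896 Y47.729 F798
G01 X90.556 Y47.729 F798
G01 X90.556 Y167.383 F798
M5
G0 X46.807 Y231.319
M4 S824
G01 X46.485 Y216.079 F798
G01 X51.353 Y189.534 F798
G01 X60.110 Y155.760 F798
G01 X71.456 Y118.832 F798
G01 X84.091 Y82.824 F798
G01 X96.714 Y51.813 F798
G01 X108.027 Y29.872 F798
G01 X116.728 Y21.078 F798
M5
G0 X96.467 Y215.984
M4 S824
G01 X75.591 Y215.616 F798
G01 X64.835 Y233.512 F798
G01 X74.955 Y251.774 F798
G01 X95.831 Y252.142 F798
G01 X106.587 Y234.246 F798
G01 X96.467 Y215.984 F798
M5
G0 X104.580 Y164.514
M4 S301
G01 X88.628 Y250.456 F2038
M5
G0 X0.000 Y0.000

1 u = 1 mm; y_m = 263.447 − y.

[1] `<circle>` circle, #ff8800→engrave S301 F2038: (153.124,218.965) → (152.525,221.979) → (150.817,224.533) → (148.263,226.241) → (145.249,226.840) → (142.235,226.241) → (139.681,224.533) → (137.973,221.979) → (137.374,218.965) → (137.973,215.951) → (139.681,213.397) → (142.235,211.689) → (145.249,211.090) → (148.263,211.689) → (150.817,213.397) → (152.525,215.951) → (153.124,218.965) (closed)

[2] `<polygon>` closed polygon, #ff8800→engrave S301 F2038: (109.366,136.192) → (105.496,24.050) → (77.401,68.549) → (109.366,136.192) (closed)

[3] `<polygon>` rectangle, #000000→cut S824 F798: (90.556,167.383) → (112.896,167.383) → (112.896,47.729) → (90.556,47.729) → (90.556,167.383) (closed)

[4] `<path>` cubic bezier, #000000→cut S824 F798: (46.807,231.319) → (46.485,216.079) → (51.353,189.534) → (60.110,155.760) → (71.456,118.832) → (84.091,82.824) → (96.714,51.813) → (108.027,29.872) → (116.728,21.078)

[5] `<polygon>` regular polygon, #000000→cut S824 F798: (96.467,215.984) → (75.591,215.616) → (64.835,233.512) → (74.955,251.774) → (95.831,252.142) → (106.587,234.246) → (96.467,215.984) (closed)

[6] `<path>` line segment, #ff8800→engrave S301 F2038: (104.580,164.514) → (88.628,250.456)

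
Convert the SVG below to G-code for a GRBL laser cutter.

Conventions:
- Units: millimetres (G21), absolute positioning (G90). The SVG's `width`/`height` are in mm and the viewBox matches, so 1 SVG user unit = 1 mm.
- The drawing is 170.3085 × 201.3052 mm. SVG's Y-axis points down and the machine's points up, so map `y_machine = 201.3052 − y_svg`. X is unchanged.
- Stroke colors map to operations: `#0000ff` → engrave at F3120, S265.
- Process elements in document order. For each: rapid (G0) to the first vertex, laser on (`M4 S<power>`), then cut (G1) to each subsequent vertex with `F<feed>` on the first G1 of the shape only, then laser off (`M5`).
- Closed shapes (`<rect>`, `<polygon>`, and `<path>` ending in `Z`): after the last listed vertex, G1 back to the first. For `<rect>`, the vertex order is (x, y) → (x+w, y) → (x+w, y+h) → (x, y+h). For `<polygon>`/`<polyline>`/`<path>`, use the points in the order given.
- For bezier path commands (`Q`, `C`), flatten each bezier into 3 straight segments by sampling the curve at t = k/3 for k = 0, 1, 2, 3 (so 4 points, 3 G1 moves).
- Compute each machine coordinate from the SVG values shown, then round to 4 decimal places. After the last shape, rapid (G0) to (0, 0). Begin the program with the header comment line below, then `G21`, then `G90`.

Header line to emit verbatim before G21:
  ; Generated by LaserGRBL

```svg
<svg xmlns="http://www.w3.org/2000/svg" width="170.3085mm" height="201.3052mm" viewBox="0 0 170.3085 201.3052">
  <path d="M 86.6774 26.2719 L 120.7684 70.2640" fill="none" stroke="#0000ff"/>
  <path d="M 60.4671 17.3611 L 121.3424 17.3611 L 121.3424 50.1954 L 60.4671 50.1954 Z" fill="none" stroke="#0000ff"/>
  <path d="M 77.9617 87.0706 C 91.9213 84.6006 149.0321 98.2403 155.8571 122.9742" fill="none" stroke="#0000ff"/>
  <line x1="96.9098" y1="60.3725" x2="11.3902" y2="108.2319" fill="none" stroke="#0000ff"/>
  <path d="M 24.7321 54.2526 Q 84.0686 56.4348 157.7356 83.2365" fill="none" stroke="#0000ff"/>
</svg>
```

; Generated by LaserGRBL
G21
G90
G0 X86.6774 Y175.0333
M4 S265
G1 X120.7684 Y131.0412 F3120
M5
G0 X60.4671 Y183.9441
M4 S265
G1 X121.3424 Y183.9441 F3120
G1 X121.3424 Y151.1098
G1 X60.4671 Y151.1098
G1 X60.4671 Y183.9441
M5
G0 X77.9617 Y114.2346
M4 S265
G1 X102.8444 Y111.5205 F3120
G1 X135.7308 Y99.1811
G1 X155.8571 Y78.3310
M5
G0 X96.9098 Y140.9327
M4 S265
G1 X11.3902 Y93.0733 F3120
M5
G0 X24.7321 Y147.0526
M4 S265
G1 X65.8820 Y142.8623 F3120
G1 X110.2165 Y133.2010
G1 X157.7356 Y118.0687
M5
G0 X0.0000 Y0.0000

viewBox `0 0 170.3085 201.3052` with mm width/height → 1 unit = 1 mm. Flip: y_m = 201.3052 − y_svg.

**Shape 1** — `<path>` line segment, stroke `#0000ff` → engrave (S265, F3120). Machine vertices: (86.6774,175.0333) → (120.7684,131.0412). Open path.

**Shape 2** — `<path>` rectangle, stroke `#0000ff` → engrave (S265, F3120). Machine vertices: (60.4671,183.9441) → (121.3424,183.9441) → (121.3424,151.1098) → (60.4671,151.1098) → (60.4671,183.9441). Closed: final G1 returns to the first vertex.

**Shape 3** — `<path>` cubic bezier, stroke `#0000ff` → engrave (S265, F3120). Control points (SVG): P0=(77.9617,87.0706), P1=(91.9213,84.6006), P2=(149.0321,98.2403), P3=(155.8571,122.9742); sampled at t=k/3. Machine vertices: (77.9617,114.2346) → (102.8444,111.5205) → (135.7308,99.1811) → (155.8571,78.3310). Open path.

**Shape 4** — `<line>` line segment, stroke `#0000ff` → engrave (S265, F3120). Machine vertices: (96.9098,140.9327) → (11.3902,93.0733). Open path.

**Shape 5** — `<path>` quadratic bezier, stroke `#0000ff` → engrave (S265, F3120). Control points (SVG): P0=(24.7321,54.2526), P1=(84.0686,56.4348), P2=(157.7356,83.2365); sampled at t=k/3. Machine vertices: (24.7321,147.0526) → (65.8820,142.8623) → (110.2165,133.2010) → (157.7356,118.0687). Open path.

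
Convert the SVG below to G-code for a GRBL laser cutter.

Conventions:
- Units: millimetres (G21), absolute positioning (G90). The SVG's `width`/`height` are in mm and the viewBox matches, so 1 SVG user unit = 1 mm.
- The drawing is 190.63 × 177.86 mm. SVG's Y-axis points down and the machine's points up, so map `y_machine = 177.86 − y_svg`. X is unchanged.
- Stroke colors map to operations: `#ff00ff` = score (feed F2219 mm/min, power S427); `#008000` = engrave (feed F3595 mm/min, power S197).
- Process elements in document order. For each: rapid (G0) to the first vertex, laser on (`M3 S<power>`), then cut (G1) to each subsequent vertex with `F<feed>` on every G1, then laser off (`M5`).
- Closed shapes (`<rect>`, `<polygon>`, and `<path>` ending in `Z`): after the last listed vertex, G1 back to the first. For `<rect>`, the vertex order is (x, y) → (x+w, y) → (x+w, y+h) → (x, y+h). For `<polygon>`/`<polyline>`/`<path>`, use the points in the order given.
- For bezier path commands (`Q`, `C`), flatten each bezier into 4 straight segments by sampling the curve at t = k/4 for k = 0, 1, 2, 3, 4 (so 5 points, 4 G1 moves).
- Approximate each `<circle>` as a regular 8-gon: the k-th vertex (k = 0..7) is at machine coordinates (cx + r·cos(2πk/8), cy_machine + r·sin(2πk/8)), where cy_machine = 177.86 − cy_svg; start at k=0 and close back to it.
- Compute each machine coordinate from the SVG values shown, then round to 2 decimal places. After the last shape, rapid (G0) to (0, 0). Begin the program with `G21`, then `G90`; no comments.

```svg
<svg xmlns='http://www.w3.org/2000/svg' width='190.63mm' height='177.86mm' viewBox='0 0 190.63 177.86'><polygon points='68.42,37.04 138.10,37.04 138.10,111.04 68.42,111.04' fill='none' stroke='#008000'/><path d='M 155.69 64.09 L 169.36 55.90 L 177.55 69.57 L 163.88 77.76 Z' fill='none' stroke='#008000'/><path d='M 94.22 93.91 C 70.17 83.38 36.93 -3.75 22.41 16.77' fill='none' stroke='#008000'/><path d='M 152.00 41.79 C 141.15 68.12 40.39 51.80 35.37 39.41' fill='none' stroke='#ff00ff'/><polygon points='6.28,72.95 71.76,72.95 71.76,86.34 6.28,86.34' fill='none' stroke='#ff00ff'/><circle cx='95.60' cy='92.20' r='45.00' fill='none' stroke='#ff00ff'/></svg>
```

viewBox `0 0 190.63 177.86` with mm width/height → 1 unit = 1 mm. Flip: y_m = 177.86 − y_svg.

**Shape 1** — `<polygon>` rectangle, stroke `#008000` → engrave (S197, F3595). Machine vertices: (68.42,140.82) → (138.10,140.82) → (138.10,66.82) → (68.42,66.82) → (68.42,140.82). Closed: final G1 returns to the first vertex.

**Shape 2** — `<path>` regular polygon, stroke `#008000` → engrave (S197, F3595). Machine vertices: (155.69,113.77) → (169.36,121.96) → (177.55,108.29) → (163.88,100.10) → (155.69,113.77). Closed: final G1 returns to the first vertex.

**Shape 3** — `<path>` cubic bezier, stroke `#008000` → engrave (S197, F3595). Control points (SVG): P0=(94.22,93.91), P1=(70.17,83.38), P2=(36.93,-3.75), P3=(22.41,16.77); sampled at t=k/4. Machine vertices: (94.22,83.95) → (74.90,103.33) → (54.74,134.16) → (36.37,159.17) → (22.41,161.09). Open path.

**Shape 4** — `<path>` cubic bezier, stroke `#ff00ff` → score (S427, F2219). Control points (SVG): P0=(152.00,41.79), P1=(141.15,68.12), P2=(40.39,51.80), P3=(35.37,39.41); sampled at t=k/4. Machine vertices: (152.00,136.07) → (129.91,123.59) → (91.50,122.74) → (54.19,129.15) → (35.37,138.45). Open path.

**Shape 5** — `<polygon>` rectangle, stroke `#ff00ff` → score (S427, F2219). Machine vertices: (6.28,104.91) → (71.76,104.91) → (71.76,91.52) → (6.28,91.52) → (6.28,104.91). Closed: final G1 returns to the first vertex.

**Shape 6** — `<circle>` circle, stroke `#ff00ff` → score (S427, F2219). Machine vertices: (140.60,85.66) → (127.42,117.48) → (95.60,130.66) → (63.78,117.48) → (50.60,85.66) → (63.78,53.84) → (95.60,40.66) → (127.42,53.84) → (140.60,85.66). Closed: final G1 returns to the first vertex.

G21
G90
G0 X68.42 Y140.82
M3 S197
G1 X138.10 Y140.82 F3595
G1 X138.10 Y66.82 F3595
G1 X68.42 Y66.82 F3595
G1 X68.42 Y140.82 F3595
M5
G0 X155.69 Y113.77
M3 S197
G1 X169.36 Y121.96 F3595
G1 X177.55 Y108.29 F3595
G1 X163.88 Y100.10 F3595
G1 X155.69 Y113.77 F3595
M5
G0 X94.22 Y83.95
M3 S197
G1 X74.90 Y103.33 F3595
G1 X54.74 Y134.16 F3595
G1 X36.37 Y159.17 F3595
G1 X22.41 Y161.09 F3595
M5
G0 X152.00 Y136.07
M3 S427
G1 X129.91 Y123.59 F2219
G1 X91.50 Y122.74 F2219
G1 X54.19 Y129.15 F2219
G1 X35.37 Y138.45 F2219
M5
G0 X6.28 Y104.91
M3 S427
G1 X71.76 Y104.91 F2219
G1 X71.76 Y91.52 F2219
G1 X6.28 Y91.52 F2219
G1 X6.28 Y104.91 F2219
M5
G0 X140.60 Y85.66
M3 S427
G1 X127.42 Y117.48 F2219
G1 X95.60 Y130.66 F2219
G1 X63.78 Y117.48 F2219
G1 X50.60 Y85.66 F2219
G1 X63.78 Y53.84 F2219
G1 X95.60 Y40.66 F2219
G1 X127.42 Y53.84 F2219
G1 X140.60 Y85.66 F2219
M5
G0 X0.00 Y0.00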